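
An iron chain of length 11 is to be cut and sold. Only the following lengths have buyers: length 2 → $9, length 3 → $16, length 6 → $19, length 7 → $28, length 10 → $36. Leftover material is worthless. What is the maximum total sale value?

57

Let best[k] be the best obtainable value from length k. For each k, try every first piece i and keep the best of price[i] + best[k−i].
best[1] = 0
best[2] = 9
best[3] = 16
best[4] = 18  (first piece 2, then best[2]=9)
best[5] = 25  (first piece 2, then best[3]=16)
best[6] = 32  (first piece 3, then best[3]=16)
best[7] = 34  (first piece 2, then best[5]=25)
best[8] = 41  (first piece 2, then best[6]=32)
best[9] = 48  (first piece 3, then best[6]=32)
best[10] = 50  (first piece 2, then best[8]=41)
best[11] = 57  (first piece 2, then best[9]=48)
One optimal cutting: 3 + 3 + 3 + 2 → $57.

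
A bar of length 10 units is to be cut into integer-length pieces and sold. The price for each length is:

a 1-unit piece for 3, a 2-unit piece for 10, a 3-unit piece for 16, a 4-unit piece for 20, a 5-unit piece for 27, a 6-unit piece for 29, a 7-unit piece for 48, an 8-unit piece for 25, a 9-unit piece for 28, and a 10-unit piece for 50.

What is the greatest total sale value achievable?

Let R[k] be the best obtainable value from length k. For each k, try every first piece i and keep the best of price[i] + R[k−i].
R[1] = 3
R[2] = 10
R[3] = 16
R[4] = 20  (first piece 2, then R[2]=10)
R[5] = 27
R[6] = 32  (first piece 3, then R[3]=16)
R[7] = 48
R[8] = 51  (first piece 1, then R[7]=48)
R[9] = 58  (first piece 2, then R[7]=48)
R[10] = 64  (first piece 3, then R[7]=48)
One optimal cutting: 7 + 3 → 48 + 16 = 64.

64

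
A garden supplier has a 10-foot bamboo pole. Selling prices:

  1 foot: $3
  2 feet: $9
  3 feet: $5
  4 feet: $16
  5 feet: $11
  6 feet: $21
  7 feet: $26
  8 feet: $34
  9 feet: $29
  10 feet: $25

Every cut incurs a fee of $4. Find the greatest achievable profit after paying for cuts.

39

Let net[k] be the best obtainable value from length k. For each k, try every first piece i and keep the best of price[i] + net[k−i] minus the 4 cut fee when i<k.
net[1] = 3
net[2] = 9
net[3] = 8  (first piece 1, then net[2]=9)
net[4] = 16
net[5] = 15  (first piece 1, then net[4]=16)
net[6] = 21  (first piece 2, then net[4]=16)
net[7] = 26
net[8] = 34
net[9] = 33  (first piece 1, then net[8]=34)
net[10] = 39  (first piece 2, then net[8]=34)
One optimal plan: pieces 8 + 2 (1 cut) → $43 − $4 = $39.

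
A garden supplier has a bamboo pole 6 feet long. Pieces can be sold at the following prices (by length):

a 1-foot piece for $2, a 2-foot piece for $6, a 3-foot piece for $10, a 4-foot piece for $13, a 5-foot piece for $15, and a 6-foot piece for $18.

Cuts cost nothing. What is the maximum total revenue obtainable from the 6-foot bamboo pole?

20

Let R[k] be the best obtainable value from length k. For each k, try every first piece i and keep the best of price[i] + R[k−i].
R[1] = 2
R[2] = max(2+2, 6+0) = 6
R[3] = max(2+6, 6+2, 10+0) = 10
R[4] = max(2+10, 6+6, 10+2, 13+0) = 13
R[5] = max(2+13, 6+10, 10+6, 13+2, 15+0) = 16
R[6] = max(2+16, 6+13, 10+10, 13+6, 15+2, 18+0) = 20
One optimal cutting: 3 + 3 → $10 + $10 = $20.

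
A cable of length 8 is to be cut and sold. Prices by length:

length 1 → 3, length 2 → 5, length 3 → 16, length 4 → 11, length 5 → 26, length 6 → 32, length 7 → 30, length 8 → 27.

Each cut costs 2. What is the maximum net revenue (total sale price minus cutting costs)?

Let v[k] be the best obtainable value from length k. For each k, try every first piece i and keep the best of price[i] + v[k−i] minus the 2 cut fee when i<k.
v[1] = 3
v[2] = max(3+3-2, 5+0) = 5
v[3] = max(3+5-2, 5+3-2, 16+0) = 16
v[4] = max(3+16-2, 5+5-2, 16+3-2, 11+0) = 17
v[5] = max(3+17-2, 5+16-2, 16+5-2, 11+3-2, 26+0) = 26
v[6] = max(3+26-2, 5+17-2, 16+16-2, 11+5-2, 26+3-2, 32+0) = 32
v[7] = max(3+32-2, 5+26-2, 16+17-2, …, 32+3-2, 30+0) = 33
v[8] = max(3+33-2, 5+32-2, 16+26-2, …, 30+3-2, 27+0) = 40
One optimal plan: pieces 5 + 3 (1 cut) → 42 − 2 = 40.

40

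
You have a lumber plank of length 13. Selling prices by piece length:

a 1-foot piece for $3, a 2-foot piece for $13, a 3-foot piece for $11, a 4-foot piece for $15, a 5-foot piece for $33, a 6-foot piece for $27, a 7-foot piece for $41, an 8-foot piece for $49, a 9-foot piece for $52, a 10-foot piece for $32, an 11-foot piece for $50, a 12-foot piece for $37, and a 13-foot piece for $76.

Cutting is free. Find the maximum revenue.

85

Consider every possible first cut. best[k] is the best of p[i]+best[k−i] over all sellable i≤k.
best[1] = 3
best[2] = 13
best[3] = 16  (first piece 1, then best[2]=13)
best[4] = 26  (first piece 2, then best[2]=13)
best[5] = 33
best[6] = 39  (first piece 2, then best[4]=26)
best[7] = 46  (first piece 2, then best[5]=33)
best[8] = 52  (first piece 2, then best[6]=39)
best[9] = 59  (first piece 2, then best[7]=46)
best[10] = 66  (first piece 5, then best[5]=33)
best[11] = 72  (first piece 2, then best[9]=59)
best[12] = 79  (first piece 2, then best[10]=66)
best[13] = 85  (first piece 2, then best[11]=72)
One optimal cutting: 5 + 2 + 2 + 2 + 2 → $33 + $13 + $13 + $13 + $13 = $85.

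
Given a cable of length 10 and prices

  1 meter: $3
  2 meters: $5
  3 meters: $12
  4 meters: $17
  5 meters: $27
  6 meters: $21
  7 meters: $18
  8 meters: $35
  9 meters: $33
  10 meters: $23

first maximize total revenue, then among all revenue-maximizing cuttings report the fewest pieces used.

Let r[k] be the best obtainable value from length k. For each k, try every first piece i and keep the best of price[i] + r[k−i].
r[1] = 3
r[2] = max(3+3, 5+0) = 6
r[3] = max(3+6, 5+3, 12+0) = 12
r[4] = max(3+12, 5+6, 12+3, 17+0) = 17
r[5] = max(3+17, 5+12, 12+6, 17+3, 27+0) = 27
r[6] = max(3+27, 5+17, 12+12, 17+6, 27+3, 21+0) = 30
r[7] = max(3+30, 5+27, 12+17, …, 21+3, 18+0) = 33
r[8] = max(3+33, 5+30, 12+27, …, 18+3, 35+0) = 39
r[9] = max(3+39, 5+33, 12+30, …, 35+3, 33+0) = 44
r[10] = max(3+44, 5+39, 12+33, …, 33+3, 23+0) = 54
Maximum revenue is $54.
Now minimize piece count subject to staying optimal: for each k, pieces[k] = 1 + min over i with p[i]+r[k−i]=r[k] of pieces[k−i].
pieces[7] = 3
pieces[8] = 2
pieces[9] = 2
pieces[10] = 2

2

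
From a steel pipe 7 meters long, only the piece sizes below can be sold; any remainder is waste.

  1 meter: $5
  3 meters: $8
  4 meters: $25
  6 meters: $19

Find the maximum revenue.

40

Let best[k] be the best obtainable value from length k. For each k, try every first piece i and keep the best of price[i] + best[k−i].
best[1] = 5
best[2] = 10  (first piece 1, then best[1]=5)
best[3] = max(5+10, 8+0) = 15
best[4] = max(5+15, 8+5, 25+0) = 25
best[5] = max(5+25, 8+10, 25+5) = 30
best[6] = max(5+30, 8+15, 25+10, 19+0) = 35
best[7] = max(5+35, 8+25, 25+15, 19+5) = 40
One optimal cutting: 4 + 1 + 1 + 1 → $40.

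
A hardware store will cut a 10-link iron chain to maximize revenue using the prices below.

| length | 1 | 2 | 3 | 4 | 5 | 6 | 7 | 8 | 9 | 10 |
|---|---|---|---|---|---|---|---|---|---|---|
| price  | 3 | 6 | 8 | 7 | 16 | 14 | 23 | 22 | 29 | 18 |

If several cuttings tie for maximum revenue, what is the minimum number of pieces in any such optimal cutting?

2

Let r[k] be the best obtainable value from length k. For each k, try every first piece i and keep the best of price[i] + r[k−i].
r[1] = 3
r[2] = max(3+3, 6+0) = 6
r[3] = max(3+6, 6+3, 8+0) = 9
r[4] = max(3+9, 6+6, 8+3, 7+0) = 12
r[5] = max(3+12, 6+9, 8+6, 7+3, 16+0) = 16
r[6] = max(3+16, 6+12, 8+9, 7+6, 16+3, 14+0) = 19
r[7] = max(3+19, 6+16, 8+12, …, 14+3, 23+0) = 23
r[8] = max(3+23, 6+19, 8+16, …, 23+3, 22+0) = 26
r[9] = max(3+26, 6+23, 8+19, …, 22+3, 29+0) = 29
r[10] = max(3+29, 6+26, 8+23, …, 29+3, 18+0) = 32
Maximum revenue is $32.
Now minimize piece count subject to staying optimal: for each k, pieces[k] = 1 + min over i with p[i]+r[k−i]=r[k] of pieces[k−i].
pieces[7] = 1
pieces[8] = 2
pieces[9] = 1
pieces[10] = 2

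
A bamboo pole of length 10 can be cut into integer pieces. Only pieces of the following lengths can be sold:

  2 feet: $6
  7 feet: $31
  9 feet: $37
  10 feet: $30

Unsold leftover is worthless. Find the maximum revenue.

Consider every possible first cut. f[k] is the best of p[i]+f[k−i] over all sellable i≤k.
f[1] = 0
f[2] = 6
f[3] = 6
f[4] = 12  (first piece 2, then f[2]=6)
f[5] = 12
f[6] = 18  (first piece 2, then f[4]=12)
f[7] = 31
f[8] = 31
f[9] = 37  (first piece 2, then f[7]=31)
f[10] = 37
One optimal cutting: pieces 7 + 2 with 1 foot of scrap → $37.

37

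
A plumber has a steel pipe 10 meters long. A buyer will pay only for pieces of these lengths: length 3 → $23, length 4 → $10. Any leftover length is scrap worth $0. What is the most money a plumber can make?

69

Build best[k] bottom-up: best[k] = max over allowed piece i of (p[i] + best[k−i]).
best[1] = 0
best[2] = 0
best[3] = 23
best[4] = max(23+0, 10+0) = 23
best[5] = max(23+0, 10+0) = 23
best[6] = max(23+23, 10+0) = 46
best[7] = max(23+23, 10+23) = 46
best[8] = max(23+23, 10+23) = 46
best[9] = max(23+46, 10+23) = 69
best[10] = max(23+46, 10+46) = 69
One optimal cutting: pieces 3 + 3 + 3 with 1 meter of scrap → $69.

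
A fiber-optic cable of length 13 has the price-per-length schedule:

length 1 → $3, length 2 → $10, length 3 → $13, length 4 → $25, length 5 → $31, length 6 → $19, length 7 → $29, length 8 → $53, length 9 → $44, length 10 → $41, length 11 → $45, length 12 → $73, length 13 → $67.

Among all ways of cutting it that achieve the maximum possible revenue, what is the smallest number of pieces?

2

Build r[k] bottom-up: r[k] = max over allowed piece i of (p[i] + r[k−i]).
r[1] = 3
r[2] = max(3+3, 10+0) = 10
r[3] = max(3+10, 10+3, 13+0) = 13
r[4] = max(3+13, 10+10, 13+3, 25+0) = 25
r[5] = max(3+25, 10+13, 13+10, 25+3, 31+0) = 31
r[6] = max(3+31, 10+25, 13+13, 25+10, 31+3, 19+0) = 35
r[7] = max(3+35, 10+31, 13+25, …, 19+3, 29+0) = 41
r[8] = max(3+41, 10+35, 13+31, …, 29+3, 53+0) = 53
r[9] = max(3+53, 10+41, 13+35, …, 53+3, 44+0) = 56
r[10] = max(3+56, 10+53, 13+41, …, 44+3, 41+0) = 63
r[11] = max(3+63, 10+56, 13+53, …, 41+3, 45+0) = 66
r[12] = max(3+66, 10+63, 13+56, …, 45+3, 73+0) = 78
r[13] = max(3+78, 10+66, 13+63, …, 73+3, 67+0) = 84
Maximum revenue is $84.
Now minimize piece count subject to staying optimal: for each k, pieces[k] = 1 + min over i with p[i]+r[k−i]=r[k] of pieces[k−i].
pieces[10] = 2
pieces[11] = 2
pieces[12] = 2
pieces[13] = 2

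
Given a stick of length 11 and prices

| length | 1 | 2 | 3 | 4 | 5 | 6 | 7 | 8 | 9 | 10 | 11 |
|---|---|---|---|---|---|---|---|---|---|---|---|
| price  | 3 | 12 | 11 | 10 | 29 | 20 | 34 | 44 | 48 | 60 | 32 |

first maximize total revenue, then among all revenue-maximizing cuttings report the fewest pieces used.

Build r[k] bottom-up: r[k] = max over allowed piece i of (p[i] + r[k−i]).
r[1] = 3
r[2] = 12
r[3] = 15  (first piece 1, then r[2]=12)
r[4] = 24  (first piece 2, then r[2]=12)
r[5] = 29
r[6] = 36  (first piece 2, then r[4]=24)
r[7] = 41  (first piece 2, then r[5]=29)
r[8] = 48  (first piece 2, then r[6]=36)
r[9] = 53  (first piece 2, then r[7]=41)
r[10] = 60  (first piece 2, then r[8]=48)
r[11] = 65  (first piece 2, then r[9]=53)
Maximum revenue is $65.
Now minimize piece count subject to staying optimal: for each k, pieces[k] = 1 + min over i with p[i]+r[k−i]=r[k] of pieces[k−i].
pieces[8] = 4
pieces[9] = 3
pieces[10] = 1
pieces[11] = 4

4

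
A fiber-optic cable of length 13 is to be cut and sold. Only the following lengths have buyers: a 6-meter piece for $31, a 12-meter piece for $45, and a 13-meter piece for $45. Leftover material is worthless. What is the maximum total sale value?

Build r[k] bottom-up: r[k] = max over allowed piece i of (p[i] + r[k−i]).
r[1] = 0
r[2] = 0
r[3] = 0
r[4] = 0
r[5] = 0
r[6] = 31
r[7] = 31
r[8] = 31
r[9] = 31
r[10] = 31
r[11] = 31
r[12] = 62  (first piece 6, then r[6]=31)
r[13] = 62
One optimal cutting: pieces 6 + 6 with 1 meter of scrap → $62.

62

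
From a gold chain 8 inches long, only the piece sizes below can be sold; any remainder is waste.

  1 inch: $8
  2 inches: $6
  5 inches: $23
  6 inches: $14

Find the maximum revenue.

64

Consider every possible first cut. f[k] is the best of p[i]+f[k−i] over all sellable i≤k.
f[1] = 8
f[2] = max(8+8, 6+0) = 16
f[3] = max(8+16, 6+8) = 24
f[4] = max(8+24, 6+16) = 32
f[5] = max(8+32, 6+24, 23+0) = 40
f[6] = max(8+40, 6+32, 23+8, 14+0) = 48
f[7] = max(8+48, 6+40, 23+16, 14+8) = 56
f[8] = max(8+56, 6+48, 23+24, 14+16) = 64
One optimal cutting: 1 + 1 + 1 + 1 + 1 + 1 + 1 + 1 → $64.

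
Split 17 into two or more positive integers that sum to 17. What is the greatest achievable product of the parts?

Define m[k] = max over 1≤i<k of i · max(k−i, m[k−i]); the inner max lets the remainder stay uncut if that's better.
m[2] = 1*max(1,0) = 1*1 = 1
m[3] = 1*max(2,1) = 1*2 = 2
m[4] = 2*max(2,1) = 2*2 = 4
m[5] = 2*max(3,2) = 2*3 = 6
m[6] = 3*max(3,2) = 3*3 = 9
m[7] = 2*max(5,6) = 2*6 = 12
m[8] = 2*max(6,9) = 2*9 = 18
m[9] = 3*max(6,9) = 3*9 = 27
m[10] = 2*max(8,18) = 2*18 = 36
m[11] = 2*max(9,27) = 2*27 = 54
m[12] = 3*max(9,27) = 3*27 = 81
m[13] = 2*max(11,54) = 2*54 = 108
m[14] = 2*max(12,81) = 2*81 = 162
m[15] = 3*max(12,81) = 3*81 = 243
m[16] = 2*max(14,162) = 2*162 = 324
m[17] = 2*max(15,243) = 2*243 = 486
One optimal split: 3 + 3 + 3 + 3 + 3 + 2; product 3*3*3*3*3*2 = 486.

486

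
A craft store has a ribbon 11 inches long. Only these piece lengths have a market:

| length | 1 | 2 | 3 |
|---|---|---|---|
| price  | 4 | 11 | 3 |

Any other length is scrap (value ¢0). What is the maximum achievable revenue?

Let r[k] be the best obtainable value from length k. For each k, try every first piece i and keep the best of price[i] + r[k−i].
r[1] = 4
r[2] = 11
r[3] = 15  (first piece 1, then r[2]=11)
r[4] = 22  (first piece 2, then r[2]=11)
r[5] = 26  (first piece 1, then r[4]=22)
r[6] = 33  (first piece 2, then r[4]=22)
r[7] = 37  (first piece 1, then r[6]=33)
r[8] = 44  (first piece 2, then r[6]=33)
r[9] = 48  (first piece 1, then r[8]=44)
r[10] = 55  (first piece 2, then r[8]=44)
r[11] = 59  (first piece 1, then r[10]=55)
One optimal cutting: 2 + 2 + 2 + 2 + 2 + 1 → ¢59.

59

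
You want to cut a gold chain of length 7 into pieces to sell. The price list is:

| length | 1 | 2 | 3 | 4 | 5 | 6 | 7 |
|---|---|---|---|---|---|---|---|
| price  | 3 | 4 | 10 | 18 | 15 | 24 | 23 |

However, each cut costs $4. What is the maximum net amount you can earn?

Let v[k] be the best obtainable value from length k. For each k, try every first piece i and keep the best of price[i] + v[k−i] minus the 4 cut fee when i<k.
v[1] = 3
v[2] = max(3+3-4, 4+0) = 4
v[3] = max(3+4-4, 4+3-4, 10+0) = 10
v[4] = max(3+10-4, 4+4-4, 10+3-4, 18+0) = 18
v[5] = max(3+18-4, 4+10-4, 10+4-4, 18+3-4, 15+0) = 17
v[6] = max(3+17-4, 4+18-4, 10+10-4, 18+4-4, 15+3-4, 24+0) = 24
v[7] = max(3+24-4, 4+17-4, 10+18-4, …, 24+3-4, 23+0) = 24
One optimal plan: pieces 4 + 3 (1 cut) → $28 − $4 = $24.

24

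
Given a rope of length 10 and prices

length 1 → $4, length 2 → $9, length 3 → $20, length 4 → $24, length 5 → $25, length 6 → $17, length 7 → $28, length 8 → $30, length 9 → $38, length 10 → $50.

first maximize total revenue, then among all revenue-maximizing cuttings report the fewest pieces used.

3

Consider every possible first cut. r[k] is the best of p[i]+r[k−i] over all sellable i≤k.
r[1] = 4
r[2] = max(4+4, 9+0) = 9
r[3] = max(4+9, 9+4, 20+0) = 20
r[4] = max(4+20, 9+9, 20+4, 24+0) = 24
r[5] = max(4+24, 9+20, 20+9, 24+4, 25+0) = 29
r[6] = max(4+29, 9+24, 20+20, 24+9, 25+4, 17+0) = 40
r[7] = max(4+40, 9+29, 20+24, …, 17+4, 28+0) = 44
r[8] = max(4+44, 9+40, 20+29, …, 28+4, 30+0) = 49
r[9] = max(4+49, 9+44, 20+40, …, 30+4, 38+0) = 60
r[10] = max(4+60, 9+49, 20+44, …, 38+4, 50+0) = 64
Maximum revenue is $64.
Now minimize piece count subject to staying optimal: for each k, pieces[k] = 1 + min over i with p[i]+r[k−i]=r[k] of pieces[k−i].
pieces[7] = 2
pieces[8] = 3
pieces[9] = 3
pieces[10] = 3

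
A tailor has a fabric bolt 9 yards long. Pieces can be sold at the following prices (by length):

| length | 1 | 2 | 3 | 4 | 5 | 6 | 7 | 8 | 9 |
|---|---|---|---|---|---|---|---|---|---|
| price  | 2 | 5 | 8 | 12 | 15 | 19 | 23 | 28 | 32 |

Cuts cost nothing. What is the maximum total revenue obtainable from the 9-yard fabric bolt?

Consider every possible first cut. v[k] is the best of p[i]+v[k−i] over all sellable i≤k.
v[1] = 2
v[2] = max(2+2, 5+0) = 5
v[3] = max(2+5, 5+2, 8+0) = 8
v[4] = max(2+8, 5+5, 8+2, 12+0) = 12
v[5] = max(2+12, 5+8, 8+5, 12+2, 15+0) = 15
v[6] = max(2+15, 5+12, 8+8, 12+5, 15+2, 19+0) = 19
v[7] = max(2+19, 5+15, 8+12, …, 19+2, 23+0) = 23
v[8] = max(2+23, 5+19, 8+15, …, 23+2, 28+0) = 28
v[9] = max(2+28, 5+23, 8+19, …, 28+2, 32+0) = 32
Best is to sell the whole 9-yard piece uncut for $32.

32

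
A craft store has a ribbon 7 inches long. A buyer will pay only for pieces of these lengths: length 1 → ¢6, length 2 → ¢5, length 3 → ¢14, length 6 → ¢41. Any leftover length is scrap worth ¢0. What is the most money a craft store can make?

47

Consider every possible first cut. r[k] is the best of p[i]+r[k−i] over all sellable i≤k.
r[1] = 6
r[2] = max(6+6, 5+0) = 12
r[3] = max(6+12, 5+6, 14+0) = 18
r[4] = max(6+18, 5+12, 14+6) = 24
r[5] = max(6+24, 5+18, 14+12) = 30
r[6] = max(6+30, 5+24, 14+18, 41+0) = 41
r[7] = max(6+41, 5+30, 14+24, 41+6) = 47
One optimal cutting: 6 + 1 → ¢47.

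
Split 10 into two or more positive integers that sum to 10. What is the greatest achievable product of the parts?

Let g[k] be the best product for length k (with at least one cut). For each first piece i, the rest contributes max(k−i, g[k−i]).
g[2] = 1×max(1,0) = 1×1 = 1
g[3] = max(1×2, 2×1) = 2
g[4] = max(1×3, 2×2, 3×1) = 4
g[5] = max(1×4, 2×3, 3×2, 4×1) = 6
g[6] = max(1×6, 2×4, 3×3, 4×2, 5×1) = 9
g[7] = max(1×9, 2×6, 3×4, 4×3, 5×2, 6×1) = 12
g[8] = max(1×12, 2×9, 3×6, …, 6×2, 7×1) = 18
g[9] = max(1×18, 2×12, 3×9, …, 7×2, 8×1) = 27
g[10] = max(1×27, 2×18, 3×12, …, 8×2, 9×1) = 36
One optimal split: 3 + 3 + 2 + 2; product 3×3×2×2 = 36.

36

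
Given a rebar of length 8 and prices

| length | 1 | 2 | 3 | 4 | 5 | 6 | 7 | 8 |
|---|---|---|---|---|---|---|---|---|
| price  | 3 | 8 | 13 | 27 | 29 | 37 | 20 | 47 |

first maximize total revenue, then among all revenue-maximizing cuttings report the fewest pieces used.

2

Build r[k] bottom-up: r[k] = max over allowed piece i of (p[i] + r[k−i]).
r[1] = 3
r[2] = max(3+3, 8+0) = 8
r[3] = max(3+8, 8+3, 13+0) = 13
r[4] = max(3+13, 8+8, 13+3, 27+0) = 27
r[5] = max(3+27, 8+13, 13+8, 27+3, 29+0) = 30
r[6] = max(3+30, 8+27, 13+13, 27+8, 29+3, 37+0) = 37
r[7] = max(3+37, 8+30, 13+27, …, 37+3, 20+0) = 40
r[8] = max(3+40, 8+37, 13+30, …, 20+3, 47+0) = 54
Maximum revenue is ₹54.
Now minimize piece count subject to staying optimal: for each k, pieces[k] = 1 + min over i with p[i]+r[k−i]=r[k] of pieces[k−i].
pieces[5] = 2
pieces[6] = 1
pieces[7] = 2
pieces[8] = 2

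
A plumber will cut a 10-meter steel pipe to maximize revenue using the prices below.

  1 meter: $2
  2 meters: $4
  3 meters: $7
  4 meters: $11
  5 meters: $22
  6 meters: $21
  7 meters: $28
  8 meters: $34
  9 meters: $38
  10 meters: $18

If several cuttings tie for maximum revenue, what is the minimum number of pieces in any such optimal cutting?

2

Let r[k] be the best obtainable value from length k. For each k, try every first piece i and keep the best of price[i] + r[k−i].
r[1] = 2
r[2] = 4  (first piece 1, then r[1]=2)
r[3] = 7
r[4] = 11
r[5] = 22
r[6] = 24  (first piece 1, then r[5]=22)
r[7] = 28
r[8] = 34
r[9] = 38
r[10] = 44  (first piece 5, then r[5]=22)
Maximum revenue is $44.
Now minimize piece count subject to staying optimal: for each k, pieces[k] = 1 + min over i with p[i]+r[k−i]=r[k] of pieces[k−i].
pieces[7] = 1
pieces[8] = 1
pieces[9] = 1
pieces[10] = 2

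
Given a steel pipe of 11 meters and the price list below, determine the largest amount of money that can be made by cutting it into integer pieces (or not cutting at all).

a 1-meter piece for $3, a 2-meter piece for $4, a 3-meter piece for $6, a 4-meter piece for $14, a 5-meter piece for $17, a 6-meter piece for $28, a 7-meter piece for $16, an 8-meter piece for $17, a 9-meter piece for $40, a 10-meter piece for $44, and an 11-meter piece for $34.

Consider every possible first cut. R[k] is the best of p[i]+R[k−i] over all sellable i≤k.
R[1] = 3
R[2] = max(3+3, 4+0) = 6
R[3] = max(3+6, 4+3, 6+0) = 9
R[4] = max(3+9, 4+6, 6+3, 14+0) = 14
R[5] = max(3+14, 4+9, 6+6, 14+3, 17+0) = 17
R[6] = max(3+17, 4+14, 6+9, 14+6, 17+3, 28+0) = 28
R[7] = max(3+28, 4+17, 6+14, …, 28+3, 16+0) = 31
R[8] = max(3+31, 4+28, 6+17, …, 16+3, 17+0) = 34
R[9] = max(3+34, 4+31, 6+28, …, 17+3, 40+0) = 40
R[10] = max(3+40, 4+34, 6+31, …, 40+3, 44+0) = 44
R[11] = max(3+44, 4+40, 6+34, …, 44+3, 34+0) = 47
One optimal cutting: 10 + 1 → $44 + $3 = $47.

47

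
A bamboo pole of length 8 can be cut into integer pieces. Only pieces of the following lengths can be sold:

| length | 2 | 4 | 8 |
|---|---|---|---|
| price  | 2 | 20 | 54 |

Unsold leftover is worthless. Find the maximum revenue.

Let r[k] be the best obtainable value from length k. For each k, try every first piece i and keep the best of price[i] + r[k−i].
r[1] = 0
r[2] = 2
r[3] = 2
r[4] = max(2+2, 20+0) = 20
r[5] = max(2+2, 20+0) = 20
r[6] = max(2+20, 20+2) = 22
r[7] = max(2+20, 20+2) = 22
r[8] = max(2+22, 20+20, 54+0) = 54
One optimal cutting: 8 → $54.

54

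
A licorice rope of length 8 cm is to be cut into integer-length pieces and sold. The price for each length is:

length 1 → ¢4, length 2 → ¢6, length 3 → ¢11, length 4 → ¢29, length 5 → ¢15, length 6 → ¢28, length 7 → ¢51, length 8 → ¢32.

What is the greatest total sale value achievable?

Let r[k] be the best obtainable value from length k. For each k, try every first piece i and keep the best of price[i] + r[k−i].
r[1] = 4
r[2] = max(4+4, 6+0) = 8
r[3] = max(4+8, 6+4, 11+0) = 12
r[4] = max(4+12, 6+8, 11+4, 29+0) = 29
r[5] = max(4+29, 6+12, 11+8, 29+4, 15+0) = 33
r[6] = max(4+33, 6+29, 11+12, 29+8, 15+4, 28+0) = 37
r[7] = max(4+37, 6+33, 11+29, …, 28+4, 51+0) = 51
r[8] = max(4+51, 6+37, 11+33, …, 51+4, 32+0) = 58
One optimal cutting: 4 + 4 → ¢29 + ¢29 = ¢58.

58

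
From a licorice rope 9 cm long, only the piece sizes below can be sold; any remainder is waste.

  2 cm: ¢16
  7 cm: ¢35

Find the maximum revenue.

64

Consider every possible first cut. f[k] is the best of p[i]+f[k−i] over all sellable i≤k.
f[1] = 0
f[2] = 16
f[3] = 16
f[4] = 32  (first piece 2, then f[2]=16)
f[5] = 32
f[6] = 48  (first piece 2, then f[4]=32)
f[7] = max(16+32, 35+0) = 48
f[8] = max(16+48, 35+0) = 64
f[9] = max(16+48, 35+16) = 64
One optimal cutting: pieces 2 + 2 + 2 + 2 with 1 cm of scrap → ¢64.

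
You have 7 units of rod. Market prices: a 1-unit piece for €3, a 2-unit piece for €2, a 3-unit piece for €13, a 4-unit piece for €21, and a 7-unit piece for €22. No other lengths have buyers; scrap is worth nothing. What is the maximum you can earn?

Consider every possible first cut. best[k] is the best of p[i]+best[k−i] over all sellable i≤k.
best[1] = 3
best[2] = max(3+3, 2+0) = 6
best[3] = max(3+6, 2+3, 13+0) = 13
best[4] = max(3+13, 2+6, 13+3, 21+0) = 21
best[5] = max(3+21, 2+13, 13+6, 21+3) = 24
best[6] = max(3+24, 2+21, 13+13, 21+6) = 27
best[7] = max(3+27, 2+24, 13+21, 21+13, 22+0) = 34
One optimal cutting: 4 + 3 → €34.

34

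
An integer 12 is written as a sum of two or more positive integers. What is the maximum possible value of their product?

81

Fill f[k] for k=2..12: at each k try every first piece i and multiply by the better of (k−i) uncut or f[k−i].
f[2] = 1·max(1,0) = 1·1 = 1
f[3] = 1·max(2,1) = 1·2 = 2
f[4] = 2·max(2,1) = 2·2 = 4
f[5] = 2·max(3,2) = 2·3 = 6
f[6] = 3·max(3,2) = 3·3 = 9
f[7] = 2·max(5,6) = 2·6 = 12
f[8] = 2·max(6,9) = 2·9 = 18
f[9] = 3·max(6,9) = 3·9 = 27
f[10] = 2·max(8,18) = 2·18 = 36
f[11] = 2·max(9,27) = 2·27 = 54
f[12] = 3·max(9,27) = 3·27 = 81
One optimal split: 3 + 3 + 3 + 3; product 3·3·3·3 = 81.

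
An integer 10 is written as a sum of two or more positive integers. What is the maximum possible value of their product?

Fill g[k] for k=2..10: at each k try every first piece i and multiply by the better of (k−i) uncut or g[k−i].
g[2] = 1*max(1,0) = 1*1 = 1
g[3] = 1*max(2,1) = 1*2 = 2
g[4] = 2*max(2,1) = 2*2 = 4
g[5] = 2*max(3,2) = 2*3 = 6
g[6] = 3*max(3,2) = 3*3 = 9
g[7] = 2*max(5,6) = 2*6 = 12
g[8] = 2*max(6,9) = 2*9 = 18
g[9] = 3*max(6,9) = 3*9 = 27
g[10] = 2*max(8,18) = 2*18 = 36
One optimal split: 3 + 3 + 2 + 2; product 3*3*2*2 = 36.

36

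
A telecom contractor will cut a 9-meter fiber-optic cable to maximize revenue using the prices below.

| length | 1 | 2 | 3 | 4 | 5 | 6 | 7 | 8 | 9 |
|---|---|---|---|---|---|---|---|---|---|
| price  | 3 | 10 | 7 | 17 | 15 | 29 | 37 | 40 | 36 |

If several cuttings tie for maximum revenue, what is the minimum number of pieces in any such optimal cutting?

Consider every possible first cut. r[k] is the best of p[i]+r[k−i] over all sellable i≤k.
r[1] = 3
r[2] = max(3+3, 10+0) = 10
r[3] = max(3+10, 10+3, 7+0) = 13
r[4] = max(3+13, 10+10, 7+3, 17+0) = 20
r[5] = max(3+20, 10+13, 7+10, 17+3, 15+0) = 23
r[6] = max(3+23, 10+20, 7+13, 17+10, 15+3, 29+0) = 30
r[7] = max(3+30, 10+23, 7+20, …, 29+3, 37+0) = 37
r[8] = max(3+37, 10+30, 7+23, …, 37+3, 40+0) = 40
r[9] = max(3+40, 10+37, 7+30, …, 40+3, 36+0) = 47
Maximum revenue is $47.
Now minimize piece count subject to staying optimal: for each k, pieces[k] = 1 + min over i with p[i]+r[k−i]=r[k] of pieces[k−i].
pieces[6] = 3
pieces[7] = 1
pieces[8] = 1
pieces[9] = 2

2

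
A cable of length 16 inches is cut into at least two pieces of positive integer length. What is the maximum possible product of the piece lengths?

Let g[k] be the best product for length k (with at least one cut). For each first piece i, the rest contributes max(k−i, g[k−i]).
Small cases: g[2]=1, g[3]=2, g[4]=4, g[5]=6, g[6]=9, g[7]=12, g[8]=18, g[9]=27, g[10]=36, g[11]=54.
g[12] = max(1·54, 2·36, 3·27, …, 10·2, 11·1) = 81
g[13] = max(1·81, 2·54, 3·36, …, 11·2, 12·1) = 108
g[14] = max(1·108, 2·81, 3·54, …, 12·2, 13·1) = 162
g[15] = max(1·162, 2·108, 3·81, …, 13·2, 14·1) = 243
g[16] = max(1·243, 2·162, 3·108, …, 14·2, 15·1) = 324
One optimal split: 3 + 3 + 3 + 3 + 2 + 2; product 3·3·3·3·2·2 = 324.

324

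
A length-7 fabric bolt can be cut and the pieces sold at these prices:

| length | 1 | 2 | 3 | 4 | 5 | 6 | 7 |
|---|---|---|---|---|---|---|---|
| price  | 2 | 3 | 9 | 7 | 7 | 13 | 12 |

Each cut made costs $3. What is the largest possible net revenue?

14

Consider every possible first cut. r[k] is the best of p[i]+r[k−i] over all sellable i≤k, charging 3 whenever i<k.
r[1] = 2
r[2] = 3
r[3] = 9
r[4] = 8  (first piece 1, then r[3]=9)
r[5] = 9  (first piece 2, then r[3]=9)
r[6] = 15  (first piece 3, then r[3]=9)
r[7] = 14  (first piece 1, then r[6]=15)
One optimal plan: pieces 3 + 3 + 1 (2 cuts) → $20 − $6 = $14.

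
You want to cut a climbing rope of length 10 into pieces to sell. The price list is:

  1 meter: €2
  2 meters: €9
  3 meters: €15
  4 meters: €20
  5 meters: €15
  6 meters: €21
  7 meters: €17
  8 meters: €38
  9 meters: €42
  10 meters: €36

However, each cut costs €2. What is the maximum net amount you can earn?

46

Build r[k] bottom-up: r[k] = max over allowed piece i of (p[i] + r[k−i]) − 2 per cut.
r[1] = 2
r[2] = max(2+2-2, 9+0) = 9
r[3] = max(2+9-2, 9+2-2, 15+0) = 15
r[4] = max(2+15-2, 9+9-2, 15+2-2, 20+0) = 20
r[5] = max(2+20-2, 9+15-2, 15+9-2, 20+2-2, 15+0) = 22
r[6] = max(2+22-2, 9+20-2, 15+15-2, 20+9-2, 15+2-2, 21+0) = 28
r[7] = max(2+28-2, 9+22-2, 15+20-2, …, 21+2-2, 17+0) = 33
r[8] = max(2+33-2, 9+28-2, 15+22-2, …, 17+2-2, 38+0) = 38
r[9] = max(2+38-2, 9+33-2, 15+28-2, …, 38+2-2, 42+0) = 42
r[10] = max(2+42-2, 9+38-2, 15+33-2, …, 42+2-2, 36+0) = 46
One optimal plan: pieces 4 + 3 + 3 (2 cuts) → €50 − €4 = €46.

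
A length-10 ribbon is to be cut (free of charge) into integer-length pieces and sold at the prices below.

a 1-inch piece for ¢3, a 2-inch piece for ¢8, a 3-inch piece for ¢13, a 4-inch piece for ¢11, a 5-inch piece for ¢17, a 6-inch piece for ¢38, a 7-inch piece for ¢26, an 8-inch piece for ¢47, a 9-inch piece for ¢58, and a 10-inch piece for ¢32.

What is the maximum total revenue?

Let v[k] be the best obtainable value from length k. For each k, try every first piece i and keep the best of price[i] + v[k−i].
v[1] = 3
v[2] = 8
v[3] = 13
v[4] = 16  (first piece 1, then v[3]=13)
v[5] = 21  (first piece 2, then v[3]=13)
v[6] = 38
v[7] = 41  (first piece 1, then v[6]=38)
v[8] = 47
v[9] = 58
v[10] = 61  (first piece 1, then v[9]=58)
One optimal cutting: 9 + 1 → ¢58 + ¢3 = ¢61.

61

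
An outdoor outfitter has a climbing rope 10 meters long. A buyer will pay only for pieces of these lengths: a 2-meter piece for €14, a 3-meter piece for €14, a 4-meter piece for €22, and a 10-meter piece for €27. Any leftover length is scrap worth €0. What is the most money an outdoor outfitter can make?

Build f[k] bottom-up: f[k] = max over allowed piece i of (p[i] + f[k−i]).
f[1] = 0
f[2] = 14
f[3] = max(14+0, 14+0) = 14
f[4] = max(14+14, 14+0, 22+0) = 28
f[5] = max(14+14, 14+14, 22+0) = 28
f[6] = max(14+28, 14+14, 22+14) = 42
f[7] = max(14+28, 14+28, 22+14) = 42
f[8] = max(14+42, 14+28, 22+28) = 56
f[9] = max(14+42, 14+42, 22+28) = 56
f[10] = max(14+56, 14+42, 22+42, 27+0) = 70
One optimal cutting: 2 + 2 + 2 + 2 + 2 → €70.

70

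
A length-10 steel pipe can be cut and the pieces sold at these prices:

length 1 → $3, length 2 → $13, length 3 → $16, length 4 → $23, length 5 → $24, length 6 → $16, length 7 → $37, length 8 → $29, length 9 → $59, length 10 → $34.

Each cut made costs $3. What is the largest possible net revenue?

Build net[k] bottom-up: net[k] = max over allowed piece i of (p[i] + net[k−i]) − 3 per cut.
net[1] = 3
net[2] = 13
net[3] = 16
net[4] = 23  (first piece 2, then net[2]=13)
net[5] = 26  (first piece 2, then net[3]=16)
net[6] = 33  (first piece 2, then net[4]=23)
net[7] = 37
net[8] = 43  (first piece 2, then net[6]=33)
net[9] = 59
net[10] = 59  (first piece 1, then net[9]=59)
One optimal plan: pieces 9 + 1 (1 cut) → $62 − $3 = $59.

59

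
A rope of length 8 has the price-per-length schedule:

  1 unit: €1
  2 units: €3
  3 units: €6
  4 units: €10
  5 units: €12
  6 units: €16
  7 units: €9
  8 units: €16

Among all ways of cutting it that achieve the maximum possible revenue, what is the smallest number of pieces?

Build r[k] bottom-up: r[k] = max over allowed piece i of (p[i] + r[k−i]).
r[1] = 1
r[2] = 3
r[3] = 6
r[4] = 10
r[5] = 12
r[6] = 16
r[7] = 17  (first piece 1, then r[6]=16)
r[8] = 20  (first piece 4, then r[4]=10)
Maximum revenue is €20.
Now minimize piece count subject to staying optimal: for each k, pieces[k] = 1 + min over i with p[i]+r[k−i]=r[k] of pieces[k−i].
pieces[5] = 1
pieces[6] = 1
pieces[7] = 2
pieces[8] = 2

2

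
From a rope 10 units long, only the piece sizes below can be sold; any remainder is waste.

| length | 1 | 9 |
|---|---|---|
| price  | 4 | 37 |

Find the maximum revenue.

41

Let f[k] be the best obtainable value from length k. For each k, try every first piece i and keep the best of price[i] + f[k−i].
f[1] = 4
f[2] = 8  (first piece 1, then f[1]=4)
f[3] = 12  (first piece 1, then f[2]=8)
f[4] = 16  (first piece 1, then f[3]=12)
f[5] = 20  (first piece 1, then f[4]=16)
f[6] = 24  (first piece 1, then f[5]=20)
f[7] = 28  (first piece 1, then f[6]=24)
f[8] = 32  (first piece 1, then f[7]=28)
f[9] = 37
f[10] = 41  (first piece 1, then f[9]=37)
One optimal cutting: 9 + 1 → €41.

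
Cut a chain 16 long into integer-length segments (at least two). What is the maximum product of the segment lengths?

Define prod[k] = max over 1≤i<k of i · max(k−i, prod[k−i]); the inner max lets the remainder stay uncut if that's better.
prod[2] = 1·max(1,0) = 1·1 = 1
prod[3] = max(1·2, 2·1) = 2
prod[4] = max(1·3, 2·2, 3·1) = 4
prod[5] = max(1·4, 2·3, 3·2, 4·1) = 6
prod[6] = max(1·6, 2·4, 3·3, 4·2, 5·1) = 9
prod[7] = max(1·9, 2·6, 3·4, 4·3, 5·2, 6·1) = 12
prod[8] = max(1·12, 2·9, 3·6, …, 6·2, 7·1) = 18
prod[9] = max(1·18, 2·12, 3·9, …, 7·2, 8·1) = 27
prod[10] = max(1·27, 2·18, 3·12, …, 8·2, 9·1) = 36
prod[11] = max(1·36, 2·27, 3·18, …, 9·2, 10·1) = 54
prod[12] = max(1·54, 2·36, 3·27, …, 10·2, 11·1) = 81
prod[13] = max(1·81, 2·54, 3·36, …, 11·2, 12·1) = 108
prod[14] = max(1·108, 2·81, 3·54, …, 12·2, 13·1) = 162
prod[15] = max(1·162, 2·108, 3·81, …, 13·2, 14·1) = 243
prod[16] = max(1·243, 2·162, 3·108, …, 14·2, 15·1) = 324
One optimal split: 3 + 3 + 3 + 3 + 2 + 2; product 3·3·3·3·2·2 = 324.

324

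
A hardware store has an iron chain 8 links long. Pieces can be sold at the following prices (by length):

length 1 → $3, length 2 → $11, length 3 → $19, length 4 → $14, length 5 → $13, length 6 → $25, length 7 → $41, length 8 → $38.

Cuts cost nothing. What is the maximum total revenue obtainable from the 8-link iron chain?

Let v[k] be the best obtainable value from length k. For each k, try every first piece i and keep the best of price[i] + v[k−i].
v[1] = 3
v[2] = max(3+3, 11+0) = 11
v[3] = max(3+11, 11+3, 19+0) = 19
v[4] = max(3+19, 11+11, 19+3, 14+0) = 22
v[5] = max(3+22, 11+19, 19+11, 14+3, 13+0) = 30
v[6] = max(3+30, 11+22, 19+19, 14+11, 13+3, 25+0) = 38
v[7] = max(3+38, 11+30, 19+22, …, 25+3, 41+0) = 41
v[8] = max(3+41, 11+38, 19+30, …, 41+3, 38+0) = 49
One optimal cutting: 3 + 3 + 2 → $19 + $19 + $11 = $49.

49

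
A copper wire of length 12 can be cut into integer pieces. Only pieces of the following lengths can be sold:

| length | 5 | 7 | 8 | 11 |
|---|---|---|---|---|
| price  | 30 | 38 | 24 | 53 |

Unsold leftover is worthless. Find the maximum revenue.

Consider every possible first cut. f[k] is the best of p[i]+f[k−i] over all sellable i≤k.
f[1] = 0
f[2] = 0
f[3] = 0
f[4] = 0
f[5] = 30
f[6] = 30
f[7] = max(30+0, 38+0) = 38
f[8] = max(30+0, 38+0, 24+0) = 38
f[9] = max(30+0, 38+0, 24+0) = 38
f[10] = max(30+30, 38+0, 24+0) = 60
f[11] = max(30+30, 38+0, 24+0, 53+0) = 60
f[12] = max(30+38, 38+30, 24+0, 53+0) = 68
One optimal cutting: 7 + 5 → €68.

68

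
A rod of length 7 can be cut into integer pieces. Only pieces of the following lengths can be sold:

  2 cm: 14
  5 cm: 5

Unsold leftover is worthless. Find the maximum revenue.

Let r[k] be the best obtainable value from length k. For each k, try every first piece i and keep the best of price[i] + r[k−i].
r[1] = 0
r[2] = 14
r[3] = 14
r[4] = 28  (first piece 2, then r[2]=14)
r[5] = 28
r[6] = 42  (first piece 2, then r[4]=28)
r[7] = 42
One optimal cutting: pieces 2 + 2 + 2 with 1 cm of scrap → 42.

42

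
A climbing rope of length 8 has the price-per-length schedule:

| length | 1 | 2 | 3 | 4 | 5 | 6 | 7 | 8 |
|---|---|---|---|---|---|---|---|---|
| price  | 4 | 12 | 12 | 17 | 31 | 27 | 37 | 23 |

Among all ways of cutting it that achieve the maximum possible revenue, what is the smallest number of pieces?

4

Consider every possible first cut. r[k] is the best of p[i]+r[k−i] over all sellable i≤k.
r[1] = 4
r[2] = max(4+4, 12+0) = 12
r[3] = max(4+12, 12+4, 12+0) = 16
r[4] = max(4+16, 12+12, 12+4, 17+0) = 24
r[5] = max(4+24, 12+16, 12+12, 17+4, 31+0) = 31
r[6] = max(4+31, 12+24, 12+16, 17+12, 31+4, 27+0) = 36
r[7] = max(4+36, 12+31, 12+24, …, 27+4, 37+0) = 43
r[8] = max(4+43, 12+36, 12+31, …, 37+4, 23+0) = 48
Maximum revenue is €48.
Now minimize piece count subject to staying optimal: for each k, pieces[k] = 1 + min over i with p[i]+r[k−i]=r[k] of pieces[k−i].
pieces[5] = 1
pieces[6] = 3
pieces[7] = 2
pieces[8] = 4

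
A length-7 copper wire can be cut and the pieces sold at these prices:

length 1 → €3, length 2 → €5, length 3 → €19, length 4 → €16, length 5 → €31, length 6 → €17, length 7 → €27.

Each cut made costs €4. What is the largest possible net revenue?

33

Let v[k] be the best obtainable value from length k. For each k, try every first piece i and keep the best of price[i] + v[k−i] minus the 4 cut fee when i<k.
v[1] = 3
v[2] = max(3+3-4, 5+0) = 5
v[3] = max(3+5-4, 5+3-4, 19+0) = 19
v[4] = max(3+19-4, 5+5-4, 19+3-4, 16+0) = 18
v[5] = max(3+18-4, 5+19-4, 19+5-4, 16+3-4, 31+0) = 31
v[6] = max(3+31-4, 5+18-4, 19+19-4, 16+5-4, 31+3-4, 17+0) = 34
v[7] = max(3+34-4, 5+31-4, 19+18-4, …, 17+3-4, 27+0) = 33
One optimal plan: pieces 3 + 3 + 1 (2 cuts) → €41 − €8 = €33.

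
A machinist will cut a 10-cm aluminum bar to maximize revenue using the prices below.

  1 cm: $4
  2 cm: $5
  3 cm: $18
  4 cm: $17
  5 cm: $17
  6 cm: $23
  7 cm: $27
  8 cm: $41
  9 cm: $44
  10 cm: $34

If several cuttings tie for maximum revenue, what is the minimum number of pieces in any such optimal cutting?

Build r[k] bottom-up: r[k] = max over allowed piece i of (p[i] + r[k−i]).
r[1] = 4
r[2] = max(4+4, 5+0) = 8
r[3] = max(4+8, 5+4, 18+0) = 18
r[4] = max(4+18, 5+8, 18+4, 17+0) = 22
r[5] = max(4+22, 5+18, 18+8, 17+4, 17+0) = 26
r[6] = max(4+26, 5+22, 18+18, 17+8, 17+4, 23+0) = 36
r[7] = max(4+36, 5+26, 18+22, …, 23+4, 27+0) = 40
r[8] = max(4+40, 5+36, 18+26, …, 27+4, 41+0) = 44
r[9] = max(4+44, 5+40, 18+36, …, 41+4, 44+0) = 54
r[10] = max(4+54, 5+44, 18+40, …, 44+4, 34+0) = 58
Maximum revenue is $58.
Now minimize piece count subject to staying optimal: for each k, pieces[k] = 1 + min over i with p[i]+r[k−i]=r[k] of pieces[k−i].
pieces[7] = 3
pieces[8] = 4
pieces[9] = 3
pieces[10] = 4

4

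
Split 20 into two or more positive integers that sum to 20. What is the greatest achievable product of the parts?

Let m[k] be the best product for length k (with at least one cut). For each first piece i, the rest contributes max(k−i, m[k−i]).
m[2] = 1×max(1,0) = 1×1 = 1
m[3] = max(1×2, 2×1) = 2
m[4] = max(1×3, 2×2, 3×1) = 4
m[5] = max(1×4, 2×3, 3×2, 4×1) = 6
m[6] = max(1×6, 2×4, 3×3, 4×2, 5×1) = 9
m[7] = max(1×9, 2×6, 3×4, 4×3, 5×2, 6×1) = 12
m[8] = max(1×12, 2×9, 3×6, …, 6×2, 7×1) = 18
m[9] = max(1×18, 2×12, 3×9, …, 7×2, 8×1) = 27
m[10] = max(1×27, 2×18, 3×12, …, 8×2, 9×1) = 36
m[11] = max(1×36, 2×27, 3×18, …, 9×2, 10×1) = 54
m[12] = max(1×54, 2×36, 3×27, …, 10×2, 11×1) = 81
m[13] = max(1×81, 2×54, 3×36, …, 11×2, 12×1) = 108
m[14] = max(1×108, 2×81, 3×54, …, 12×2, 13×1) = 162
m[15] = max(1×162, 2×108, 3×81, …, 13×2, 14×1) = 243
m[16] = max(1×243, 2×162, 3×108, …, 14×2, 15×1) = 324
m[17] = max(1×324, 2×243, 3×162, …, 15×2, 16×1) = 486
m[18] = max(1×486, 2×324, 3×243, …, 16×2, 17×1) = 729
m[19] = max(1×729, 2×486, 3×324, …, 17×2, 18×1) = 972
m[20] = max(1×972, 2×729, 3×486, …, 18×2, 19×1) = 1458
One optimal split: 3 + 3 + 3 + 3 + 3 + 3 + 2; product 3×3×3×3×3×3×2 = 1458.

1458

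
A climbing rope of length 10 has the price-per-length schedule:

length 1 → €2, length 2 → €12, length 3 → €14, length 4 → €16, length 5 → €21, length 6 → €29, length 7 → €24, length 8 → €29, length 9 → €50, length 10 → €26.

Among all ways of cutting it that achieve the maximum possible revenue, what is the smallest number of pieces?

5

Build r[k] bottom-up: r[k] = max over allowed piece i of (p[i] + r[k−i]).
r[1] = 2
r[2] = 12
r[3] = 14  (first piece 1, then r[2]=12)
r[4] = 24  (first piece 2, then r[2]=12)
r[5] = 26  (first piece 1, then r[4]=24)
r[6] = 36  (first piece 2, then r[4]=24)
r[7] = 38  (first piece 1, then r[6]=36)
r[8] = 48  (first piece 2, then r[6]=36)
r[9] = 50  (first piece 1, then r[8]=48)
r[10] = 60  (first piece 2, then r[8]=48)
Maximum revenue is €60.
Now minimize piece count subject to staying optimal: for each k, pieces[k] = 1 + min over i with p[i]+r[k−i]=r[k] of pieces[k−i].
pieces[7] = 3
pieces[8] = 4
pieces[9] = 1
pieces[10] = 5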